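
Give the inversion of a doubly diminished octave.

Inverted interval numbers add to nine, so an octave pairs with a unison (8 + 1 = 9).
The quality also flips — doubly diminished becomes doubly augmented — giving a doubly augmented unison.

AA1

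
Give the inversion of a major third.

minor 6th

Inverted interval numbers add to nine, so a third pairs with a sixth (3 + 6 = 9).
And major becomes minor under inversion, so we get a minor sixth.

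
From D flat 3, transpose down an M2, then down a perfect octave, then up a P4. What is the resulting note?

Down a major second from Db3: Cb3 (2 semitones down).
Down a perfect octave from Cb3: Cb2 (12 semitones down).
A perfect fourth up from Cb2 is Fb2.

F flat 2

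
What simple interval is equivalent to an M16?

Each octave removed subtracts seven from the number: 16 − 14 = 2.
That makes a major sixteenth a compound major second — 2 octaves plus a major second.

major second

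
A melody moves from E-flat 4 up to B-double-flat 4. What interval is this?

E to B spans five letter names (E-F-G-A-B), so the interval is some kind of fifth.
The perfect fifth is 7 semitones; here we have 6, one semitone narrower: diminished.

diminished fifth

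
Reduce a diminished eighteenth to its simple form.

diminished 4th

Take out 2 octaves (14 from the number): 18 − 14 = 4.
That makes a diminished eighteenth a compound diminished fourth — 2 octaves plus a diminished fourth.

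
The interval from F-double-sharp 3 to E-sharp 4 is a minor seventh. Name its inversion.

Inverted interval numbers add to nine, so a seventh pairs with a second (7 + 2 = 9).
And minor becomes major under inversion, so we get a major second.

major second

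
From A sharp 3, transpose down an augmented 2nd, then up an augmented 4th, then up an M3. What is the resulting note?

E sharp 4

An augmented second down from A#3 is G3.
Up an augmented fourth from G3: C#4 (6 semitones up).
A major third up from C#4 is E#4.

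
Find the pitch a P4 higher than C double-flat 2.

The fourth takes the letter from C up to F.
A perfect fourth is 5 semitones; 5 semitones up from Cbb2 gives Fbb2.

F double-flat 2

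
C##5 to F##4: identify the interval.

P5

Descending from C##5 to F##4 is the same interval as ascending F##4 to C##5.
F to C spans five letter names (F-G-A-B-C), so the interval is some kind of fifth.
Counting semitones, F##4→C##5 is 7, which is the perfect fifth.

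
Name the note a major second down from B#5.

The second takes the letter from B down to A.
Moving 2 semitones down from B#5 (the size of a major second) reaches A#5.

A#5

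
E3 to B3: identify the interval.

E to B spans five letter names (E-F-G-A-B): a fifth.
The perfect fifth spans 7 semitones, and E3 to B3 is exactly 7 semitones — so this is a perfect fifth.

P5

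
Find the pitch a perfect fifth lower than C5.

Five letter names down from C: F.
A perfect fifth is 7 semitones; 7 semitones down from C5 gives F4.

F4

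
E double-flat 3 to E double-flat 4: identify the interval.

E to E is the same letter name, plus an octave — that makes it an octave of some quality.
The perfect octave spans 12 semitones, and Ebb3 to Ebb4 is exactly 12 semitones — so this is a perfect octave.

P8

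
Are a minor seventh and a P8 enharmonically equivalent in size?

A minor seventh spans 10 semitones; a perfect octave spans 12 semitones. They differ by 2.

No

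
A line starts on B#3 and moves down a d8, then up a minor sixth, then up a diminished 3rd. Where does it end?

B3

Down a diminished octave from B#3: B##2 (11 semitones down).
A minor sixth up from B##2 is G##3.
G##3 up a diminished third → B3 (2 semitones).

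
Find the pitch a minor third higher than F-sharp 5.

A 5

The third takes the letter from F up to A.
Moving 3 semitones up from F#5 (the size of a minor third) reaches A5.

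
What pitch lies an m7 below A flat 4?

B flat 3

Counting seven letter names down from A lands on B.
Moving 10 semitones down from Ab4 (the size of a minor seventh) reaches Bb3.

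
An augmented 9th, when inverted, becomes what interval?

d7

First reduce the compound augmented ninth to its simple form, an augmented second.
Interval numbers invert to sum to nine: 2 + 7 = 9, so a second inverts to a seventh.
The quality also flips — augmented becomes diminished — giving a diminished seventh.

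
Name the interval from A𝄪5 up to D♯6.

A to D spans four letter names (A-B-C-D), so the interval is some kind of fourth.
A##5 to D#6 spans 4 semitones — one semitone narrower than the perfect fourth (5) — giving a diminished fourth.

diminished fourth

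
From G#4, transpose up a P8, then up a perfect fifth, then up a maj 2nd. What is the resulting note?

Up a perfect octave from G#4: G#5 (12 semitones up).
Up a perfect fifth from G#5: D#6 (7 semitones up).
Up a major second from D#6: E#6 (2 semitones up).

E#6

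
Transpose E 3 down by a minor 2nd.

D sharp 3

Two letter names down from E: D.
A minor second spans 1 semitone, so from E3 the target pitch is D#3.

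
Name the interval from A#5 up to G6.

A to G spans seven letter names (A-B-C-D-E-F-G): a seventh.
A major seventh would be 11 semitones; A#5 to G6 is 9, two semitones narrower, so the interval is diminished.

d7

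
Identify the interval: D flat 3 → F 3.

major 3rd

D to F spans three letter names (D-E-F), so the interval is some kind of third.
Db3 to F3 is 4 semitones, matching the major third exactly, so the quality is major.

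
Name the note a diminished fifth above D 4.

A-flat 4

Counting five letter names up from D lands on A.
A diminished fifth spans 6 semitones, so from D4 the target pitch is Ab4.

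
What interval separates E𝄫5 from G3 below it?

Descending from Ebb5 to G3 is the same interval as ascending G3 to Ebb5.
G to E spans six letter names (G-A-B-C-D-E), plus an octave: a thirteenth.
G3 to Ebb5 spans 19 semitones — two semitones narrower than the major thirteenth (21) — giving a diminished thirteenth.
(Equivalently, a compound diminished sixth: a diminished sixth plus an octave.)

diminished thirteenth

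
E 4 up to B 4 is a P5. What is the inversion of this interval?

P4

The rule of nine gives the new number: 9 − 5 = 4, so a fifth becomes a fourth.
Quality inverts too: perfect stays perfect. That makes the inversion a perfect fourth.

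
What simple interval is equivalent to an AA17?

Take out 2 octaves (14 from the number): 17 − 14 = 3.
Quality carries through unchanged, so the simple form is a doubly augmented third.

AA3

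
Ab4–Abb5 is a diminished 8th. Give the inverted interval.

Inverted interval numbers add to nine, so an octave pairs with a unison (8 + 1 = 9).
The quality also flips — diminished becomes augmented — giving an augmented unison.

augmented 1st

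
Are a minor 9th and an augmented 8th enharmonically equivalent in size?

Both span 13 semitones: a minor ninth and an augmented octave are the same chromatic distance.

Yes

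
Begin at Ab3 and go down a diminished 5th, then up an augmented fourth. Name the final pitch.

Ab3 down a diminished fifth → D3 (6 semitones).
D3 up an augmented fourth → G#3 (6 semitones).

G#3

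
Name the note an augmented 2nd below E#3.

The second takes the letter from E down to D.
An augmented second spans 3 semitones, so from E#3 the target pitch is D3.

D3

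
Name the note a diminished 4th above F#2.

Counting four letter names up from F lands on B.
Moving 4 semitones up from F#2 (the size of a diminished fourth) reaches Bb2.

Bb2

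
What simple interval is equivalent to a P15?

Subtracting seven from the interval number removes an octave: 15 − 7 = 8.
Quality carries through unchanged, so the simple form is a perfect octave.

perfect 8th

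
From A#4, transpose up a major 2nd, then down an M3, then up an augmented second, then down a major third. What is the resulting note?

Up a major second from A#4: B#4 (2 semitones up).
B#4 down a major third → G#4 (4 semitones).
An augmented second up from G#4 is A##4.
Down a major third from A##4: F##4 (4 semitones down).

F##4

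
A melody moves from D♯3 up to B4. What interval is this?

m13

D to B spans six letter names (D-E-F-G-A-B), plus an octave, so the interval is some kind of thirteenth.
A major thirteenth would be 21 semitones, but D#3 to B4 is 20 — one semitone narrower, making it a minor thirteenth.
(Equivalently, a compound minor sixth: a minor sixth plus an octave.)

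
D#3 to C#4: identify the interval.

D to C spans seven letter names (D-E-F-G-A-B-C), so the interval is some kind of seventh.
D#3 to C#4 is 10 semitones, a half step short of the major seventh (11), so this is minor.

minor seventh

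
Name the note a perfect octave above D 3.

D 4

For an octave the letter name doesn't change: still D, an octave up.
A perfect octave spans 12 semitones, so from D3 the target pitch is D4.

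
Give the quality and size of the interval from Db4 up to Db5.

perfect octave

D to D is the same letter name, plus an octave — that makes it an octave of some quality.
Counting semitones, Db4→Db5 is 12, which is the perfect octave.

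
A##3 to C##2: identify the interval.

Descending from A##3 to C##2 is the same interval as ascending C##2 to A##3.
C to A spans six letter names (C-D-E-F-G-A), plus an octave, so the interval is some kind of thirteenth.
Counting semitones, C##2→A##3 is 21, which is the major thirteenth.
(Equivalently, a compound major sixth: a major sixth plus an octave.)

M13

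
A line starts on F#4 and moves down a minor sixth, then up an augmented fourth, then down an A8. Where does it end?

D#3

Down a minor sixth from F#4: A#3 (8 semitones down).
An augmented fourth up from A#3 is D##4.
D##4 down an augmented octave → D#3 (13 semitones).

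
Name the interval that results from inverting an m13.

First reduce the compound minor thirteenth to its simple form, a minor sixth.
Interval numbers invert to sum to nine: 6 + 3 = 9, so a sixth inverts to a third.
And minor becomes major under inversion, so we get a major third.

M3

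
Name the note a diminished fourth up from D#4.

The fourth takes the letter from D up to G.
A diminished fourth is 4 semitones; 4 semitones up from D#4 gives G4.

G4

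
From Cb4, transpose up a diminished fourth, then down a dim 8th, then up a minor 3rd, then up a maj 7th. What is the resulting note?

A diminished fourth up from Cb4 is Fbb4.
Fbb4 down a diminished octave → Fb3 (11 semitones).
Fb3 up a minor third → Abb3 (3 semitones).
Abb3 up a major seventh → Gb4 (11 semitones).

Gb4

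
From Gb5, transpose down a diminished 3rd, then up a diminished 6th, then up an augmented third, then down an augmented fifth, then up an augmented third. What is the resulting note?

C#6

Down a diminished third from Gb5: E5 (2 semitones down).
A diminished sixth up from E5 is Cb6.
Cb6 up an augmented third → E6 (5 semitones).
An augmented fifth down from E6 is Ab5.
An augmented third up from Ab5 is C#6.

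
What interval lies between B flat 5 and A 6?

major seventh

B to A spans seven letter names (B-C-D-E-F-G-A): a seventh.
Bb5 to A6 is 11 semitones, matching the major seventh exactly, so the quality is major.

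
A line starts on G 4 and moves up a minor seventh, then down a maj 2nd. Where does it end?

E flat 5

Up a minor seventh from G4: F5 (10 semitones up).
A major second down from F5 is Eb5.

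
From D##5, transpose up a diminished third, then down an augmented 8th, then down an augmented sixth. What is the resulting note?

Abb3

D##5 up a diminished third → F#5 (2 semitones).
F#5 down an augmented octave → F4 (13 semitones).
F4 down an augmented sixth → Abb3 (10 semitones).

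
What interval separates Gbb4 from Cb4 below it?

diminished 5th

Descending from Gbb4 to Cb4 is the same interval as ascending Cb4 to Gbb4.
C to G spans five letter names (C-D-E-F-G), so the interval is some kind of fifth.
A perfect fifth would be 7 semitones; Cb4 to Gbb4 is 6, one semitone narrower, so the interval is diminished.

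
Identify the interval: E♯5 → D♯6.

E to D spans seven letter names (E-F-G-A-B-C-D), so the interval is some kind of seventh.
E#5 to D#6 is 10 semitones, a half step short of the major seventh (11), so this is minor.

minor seventh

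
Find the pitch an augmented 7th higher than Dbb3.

The seventh takes the letter from D up to C.
An augmented seventh is 12 semitones; 12 semitones up from Dbb3 gives C4.

C4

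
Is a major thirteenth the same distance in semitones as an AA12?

Yes

A major thirteenth = 21 semitones = a doubly augmented twelfth; enharmonically equal.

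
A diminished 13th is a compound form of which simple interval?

Subtracting seven from the interval number removes an octave: 13 − 7 = 6.
Quality carries through unchanged, so the simple form is a diminished sixth.

diminished sixth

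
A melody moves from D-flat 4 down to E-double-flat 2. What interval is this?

Descending from Db4 to Ebb2 is the same interval as ascending Ebb2 to Db4.
E to D spans seven letter names (E-F-G-A-B-C-D), plus an octave: a fourteenth.
Ebb2 to Db4 is 23 semitones, matching the major fourteenth exactly, so the quality is major.
(Equivalently, a compound major seventh: a major seventh plus an octave.)

M14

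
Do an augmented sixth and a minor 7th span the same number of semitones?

Yes

Both span 10 semitones: an augmented sixth and a minor seventh are the same chromatic distance.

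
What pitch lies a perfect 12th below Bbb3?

Ebb2

Counting five letter names plus an octave down from B lands on E.
A perfect twelfth is 19 semitones; 19 semitones down from Bbb3 gives Ebb2.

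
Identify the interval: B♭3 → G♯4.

augmented 6th

B to G spans six letter names (B-C-D-E-F-G), so the interval is some kind of sixth.
The major sixth is 9 semitones; here we have 10, one semitone wider: augmented.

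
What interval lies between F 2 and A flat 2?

minor third

F to A spans three letter names (F-G-A) — that makes it a third of some quality.
A major third would be 4 semitones, but F2 to Ab2 is 3 — one semitone narrower, making it a minor third.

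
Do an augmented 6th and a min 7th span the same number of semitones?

Both span 10 semitones: an augmented sixth and a minor seventh are the same chromatic distance.

Yes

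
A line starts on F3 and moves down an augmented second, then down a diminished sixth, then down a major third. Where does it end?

F3 down an augmented second → Ebb3 (3 semitones).
A diminished sixth down from Ebb3 is G2.
A major third down from G2 is Eb2.

Eb2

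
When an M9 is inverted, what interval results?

First reduce the compound major ninth to its simple form, a major second.
Inverted interval numbers add to nine, so a second pairs with a seventh (2 + 7 = 9).
And major becomes minor under inversion, so we get a minor seventh.

m7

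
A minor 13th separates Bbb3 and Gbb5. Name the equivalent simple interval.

m6

Take out an octave (7 from the number): 13 − 7 = 6.
Quality carries through unchanged, so the simple form is a minor sixth.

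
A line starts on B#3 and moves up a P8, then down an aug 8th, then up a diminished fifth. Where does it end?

B#3 up a perfect octave → B#4 (12 semitones).
An augmented octave down from B#4 is B3.
Up a diminished fifth from B3: F4 (6 semitones up).

F4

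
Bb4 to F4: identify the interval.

Descending from Bb4 to F4 is the same interval as ascending F4 to Bb4.
F to B spans four letter names (F-G-A-B), so the interval is some kind of fourth.
The perfect fourth spans 5 semitones, and F4 to Bb4 is exactly 5 semitones — so this is a perfect fourth.

perfect 4th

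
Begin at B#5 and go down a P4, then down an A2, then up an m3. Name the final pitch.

A perfect fourth down from B#5 is F##5.
Down an augmented second from F##5: E5 (3 semitones down).
E5 up a minor third → G5 (3 semitones).

G5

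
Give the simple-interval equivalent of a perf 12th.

Take out an octave (7 from the number): 12 − 7 = 5.
So a perfect twelfth is an octave plus a perfect fifth. The quality is unchanged.

P5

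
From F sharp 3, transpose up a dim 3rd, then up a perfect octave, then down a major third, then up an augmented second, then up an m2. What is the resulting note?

Up a diminished third from F#3: Ab3 (2 semitones up).
Up a perfect octave from Ab3: Ab4 (12 semitones up).
A major third down from Ab4 is Fb4.
Up an augmented second from Fb4: G4 (3 semitones up).
G4 up a minor second → Ab4 (1 semitone).

A flat 4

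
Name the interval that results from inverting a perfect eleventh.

P5

First reduce the compound perfect eleventh to its simple form, a perfect fourth.
Interval numbers invert to sum to nine: 4 + 5 = 9, so a fourth inverts to a fifth.
Quality inverts too: perfect stays perfect. That makes the inversion a perfect fifth.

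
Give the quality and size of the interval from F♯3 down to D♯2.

Descending from F#3 to D#2 is the same interval as ascending D#2 to F#3.
D to F spans three letter names (D-E-F), plus an octave — that makes it a tenth of some quality.
D#2 to F#3 is 15 semitones, a half step short of the major tenth (16), so this is minor.
(Equivalently, a compound minor third: a minor third plus an octave.)

m10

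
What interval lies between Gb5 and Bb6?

G to B spans three letter names (G-A-B), plus an octave — that makes it a tenth of some quality.
Gb5 to Bb6 is 16 semitones, matching the major tenth exactly, so the quality is major.
(Equivalently, a compound major third: a major third plus an octave.)

M10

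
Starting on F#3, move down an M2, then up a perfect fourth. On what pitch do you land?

A3

A major second down from F#3 is E3.
A perfect fourth up from E3 is A3.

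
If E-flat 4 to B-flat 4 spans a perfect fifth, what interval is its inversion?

perfect fourth

Inverted interval numbers add to nine, so a fifth pairs with a fourth (5 + 4 = 9).
And perfect stays perfect under inversion, so we get a perfect fourth.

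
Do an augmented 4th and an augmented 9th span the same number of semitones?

No

6 semitones (augmented fourth) vs 15 semitones (augmented ninth): not equal.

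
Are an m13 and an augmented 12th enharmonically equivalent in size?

Both span 20 semitones: a minor thirteenth and an augmented twelfth are the same chromatic distance.

Yes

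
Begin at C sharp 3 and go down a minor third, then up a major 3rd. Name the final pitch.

C double-sharp 3

Down a minor third from C#3: A#2 (3 semitones down).
A#2 up a major third → C##3 (4 semitones).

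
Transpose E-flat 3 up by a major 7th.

Seven letter names up from E: D.
Moving 11 semitones up from Eb3 (the size of a major seventh) reaches D4.

D 4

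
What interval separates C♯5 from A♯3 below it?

minor tenth

Descending from C#5 to A#3 is the same interval as ascending A#3 to C#5.
A to C spans three letter names (A-B-C), plus an octave: a tenth.
At 15 semitones, A#3→C#5 falls one short of a major tenth: minor.
(Equivalently, a compound minor third: a minor third plus an octave.)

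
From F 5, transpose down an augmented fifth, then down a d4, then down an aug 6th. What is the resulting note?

A double-flat 3

An augmented fifth down from F5 is Bbb4.
A diminished fourth down from Bbb4 is F4.
An augmented sixth down from F4 is Abb3.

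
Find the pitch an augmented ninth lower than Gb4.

Two letters down from G (plus an octave) reaches F.
An augmented ninth is 15 semitones; 15 semitones down from Gb4 gives Fbb3.

Fbb3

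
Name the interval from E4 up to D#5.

E to D spans seven letter names (E-F-G-A-B-C-D), so the interval is some kind of seventh.
Counting semitones, E4→D#5 is 11, which is the major seventh.

major seventh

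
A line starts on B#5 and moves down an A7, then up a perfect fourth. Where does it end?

B#5 down an augmented seventh → C5 (12 semitones).
A perfect fourth up from C5 is F5.

F5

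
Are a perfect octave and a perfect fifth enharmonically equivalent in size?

A perfect octave spans 12 semitones; a perfect fifth spans 7 semitones. They differ by 5.

No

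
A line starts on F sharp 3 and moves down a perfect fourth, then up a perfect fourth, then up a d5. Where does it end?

C 4

F#3 down a perfect fourth → C#3 (5 semitones).
Up a perfect fourth from C#3: F#3 (5 semitones up).
A diminished fifth up from F#3 is C4.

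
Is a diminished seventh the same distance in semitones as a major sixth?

A diminished seventh = 9 semitones = a major sixth; enharmonically equal.

Yes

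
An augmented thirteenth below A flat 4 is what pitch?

C double-flat 3

Counting six letter names plus an octave down from A lands on C.
An augmented thirteenth is 22 semitones; 22 semitones down from Ab4 gives Cbb3.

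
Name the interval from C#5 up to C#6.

C to C is the same letter name, plus an octave: an octave.
Counting semitones, C#5→C#6 is 12, which is the perfect octave.

perfect octave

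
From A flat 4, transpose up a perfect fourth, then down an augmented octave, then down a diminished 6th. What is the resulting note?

F 3

A perfect fourth up from Ab4 is Db5.
Down an augmented octave from Db5: Dbb4 (13 semitones down).
A diminished sixth down from Dbb4 is F3.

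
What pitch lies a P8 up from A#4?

A#5

For an octave the letter name doesn't change: still A, an octave up.
Moving 12 semitones up from A#4 (the size of a perfect octave) reaches A#5.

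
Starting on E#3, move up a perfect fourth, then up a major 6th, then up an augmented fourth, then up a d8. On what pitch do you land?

B#5

E#3 up a perfect fourth → A#3 (5 semitones).
A#3 up a major sixth → F##4 (9 semitones).
An augmented fourth up from F##4 is B##4.
Up a diminished octave from B##4: B#5 (11 semitones up).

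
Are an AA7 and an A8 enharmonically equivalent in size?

Both span 13 semitones: a doubly augmented seventh and an augmented octave are the same chromatic distance.

Yes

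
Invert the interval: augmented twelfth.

diminished fourth

First reduce the compound augmented twelfth to its simple form, an augmented fifth.
Interval numbers invert to sum to nine: 5 + 4 = 9, so a fifth inverts to a fourth.
Quality inverts too: augmented becomes diminished. That makes the inversion a diminished fourth.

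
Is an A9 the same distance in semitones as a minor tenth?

An augmented ninth spans 15 semitones, and a minor tenth also spans 15 semitones — they're enharmonic.

Yes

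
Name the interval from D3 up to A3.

D to A spans five letter names (D-E-F-G-A) — that makes it a fifth of some quality.
The perfect fifth spans 7 semitones, and D3 to A3 is exactly 7 semitones — so this is a perfect fifth.

perfect fifth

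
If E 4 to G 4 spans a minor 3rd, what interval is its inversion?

major 6th

Inverted interval numbers add to nine, so a third pairs with a sixth (3 + 6 = 9).
The quality also flips — minor becomes major — giving a major sixth.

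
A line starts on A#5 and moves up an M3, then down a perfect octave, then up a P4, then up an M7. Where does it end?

Up a major third from A#5: C##6 (4 semitones up).
A perfect octave down from C##6 is C##5.
A perfect fourth up from C##5 is F##5.
F##5 up a major seventh → E##6 (11 semitones).

E##6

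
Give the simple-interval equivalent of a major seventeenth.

Each octave removed subtracts seven from the number: 17 − 14 = 3.
So a major seventeenth is 2 octaves plus a major third. The quality is unchanged.

major 3rd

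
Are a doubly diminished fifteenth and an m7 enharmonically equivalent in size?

No

A doubly diminished fifteenth spans 22 semitones; a minor seventh spans 10 semitones. They differ by 12.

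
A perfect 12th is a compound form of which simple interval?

Take out an octave (7 from the number): 12 − 7 = 5.
Quality carries through unchanged, so the simple form is a perfect fifth.

P5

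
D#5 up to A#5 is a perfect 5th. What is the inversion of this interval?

The rule of nine gives the new number: 9 − 5 = 4, so a fifth becomes a fourth.
And perfect stays perfect under inversion, so we get a perfect fourth.

P4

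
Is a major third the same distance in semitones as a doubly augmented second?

Both span 4 semitones: a major third and a doubly augmented second are the same chromatic distance.

Yes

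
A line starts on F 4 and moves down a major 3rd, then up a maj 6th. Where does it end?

B flat 4

A major third down from F4 is Db4.
Up a major sixth from Db4: Bb4 (9 semitones up).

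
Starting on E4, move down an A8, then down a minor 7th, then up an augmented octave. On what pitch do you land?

F#3

E4 down an augmented octave → Eb3 (13 semitones).
Down a minor seventh from Eb3: F2 (10 semitones down).
Up an augmented octave from F2: F#3 (13 semitones up).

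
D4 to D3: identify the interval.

Descending from D4 to D3 is the same interval as ascending D3 to D4.
D to D is the same letter name, plus an octave, so the interval is some kind of octave.
Counting semitones, D3→D4 is 12, which is the perfect octave.

perfect 8th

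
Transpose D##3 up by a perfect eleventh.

The eleventh's letter: D up four letter names plus an octave → G.
A perfect eleventh is 17 semitones; 17 semitones up from D##3 gives G##4.

G##4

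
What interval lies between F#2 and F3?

F to F is the same letter name, plus an octave: an octave.
The perfect octave is 12 semitones; here we have 11, one semitone narrower: diminished.

diminished 8th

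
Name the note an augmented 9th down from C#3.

Bb1

The ninth's letter: C down two letter names plus an octave → B.
An augmented ninth is 15 semitones; 15 semitones down from C#3 gives Bb1.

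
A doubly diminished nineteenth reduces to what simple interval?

Take out 2 octaves (14 from the number): 19 − 14 = 5.
So a doubly diminished nineteenth is 2 octaves plus a doubly diminished fifth. The quality is unchanged.

dd5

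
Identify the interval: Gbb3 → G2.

Descending from Gbb3 to G2 is the same interval as ascending G2 to Gbb3.
G to G is the same letter name, plus an octave: an octave.
A perfect octave would be 12 semitones; G2 to Gbb3 is 10, two semitones narrower, so the interval is doubly diminished.

dd8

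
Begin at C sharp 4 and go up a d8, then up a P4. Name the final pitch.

F 5

C#4 up a diminished octave → C5 (11 semitones).
Up a perfect fourth from C5: F5 (5 semitones up).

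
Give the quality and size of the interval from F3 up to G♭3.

F to G spans two letter names (F-G), so the interval is some kind of second.
At 1 semitone, F3→Gb3 falls one short of a major second: minor.

m2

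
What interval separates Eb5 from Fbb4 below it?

Descending from Eb5 to Fbb4 is the same interval as ascending Fbb4 to Eb5.
F to E spans seven letter names (F-G-A-B-C-D-E) — that makes it a seventh of some quality.
A major seventh would be 11 semitones; Fbb4 to Eb5 is 12, one semitone wider, so the interval is augmented.

augmented seventh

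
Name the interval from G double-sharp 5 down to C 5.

doubly augmented 5th

Descending from G##5 to C5 is the same interval as ascending C5 to G##5.
C to G spans five letter names (C-D-E-F-G): a fifth.
A perfect fifth would be 7 semitones; C5 to G##5 is 9, two semitones wider, so the interval is doubly augmented.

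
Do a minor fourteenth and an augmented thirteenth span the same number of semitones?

Yes

A minor fourteenth spans 22 semitones, and an augmented thirteenth also spans 22 semitones — they're enharmonic.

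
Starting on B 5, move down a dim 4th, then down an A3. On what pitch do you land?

D 5

Down a diminished fourth from B5: F##5 (4 semitones down).
An augmented third down from F##5 is D5.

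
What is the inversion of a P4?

perfect 5th

The rule of nine gives the new number: 9 − 4 = 5, so a fourth becomes a fifth.
And perfect stays perfect under inversion, so we get a perfect fifth.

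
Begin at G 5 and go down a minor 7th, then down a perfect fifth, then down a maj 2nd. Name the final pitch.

Down a minor seventh from G5: A4 (10 semitones down).
A perfect fifth down from A4 is D4.
A major second down from D4 is C4.

C 4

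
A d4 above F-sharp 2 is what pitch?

B-flat 2

The fourth takes the letter from F up to B.
A diminished fourth is 4 semitones; 4 semitones up from F#2 gives Bb2.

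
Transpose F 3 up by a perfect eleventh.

B flat 4

The eleventh's letter: F up four letter names plus an octave → B.
A perfect eleventh is 17 semitones; 17 semitones up from F3 gives Bb4.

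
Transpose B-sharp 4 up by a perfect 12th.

Five letters up from B (plus an octave) reaches F.
Moving 19 semitones up from B#4 (the size of a perfect twelfth) reaches F##6.

F-double-sharp 6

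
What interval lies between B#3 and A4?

diminished seventh

B to A spans seven letter names (B-C-D-E-F-G-A), so the interval is some kind of seventh.
A major seventh would be 11 semitones; B#3 to A4 is 9, two semitones narrower, so the interval is diminished.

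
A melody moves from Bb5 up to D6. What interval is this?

B to D spans three letter names (B-C-D), so the interval is some kind of third.
Bb5 to D6 is 4 semitones, matching the major third exactly, so the quality is major.

major 3rd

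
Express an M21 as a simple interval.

major seventh

Take out 2 octaves (14 from the number): 21 − 14 = 7.
That makes a major twenty-first a compound major seventh — 2 octaves plus a major seventh.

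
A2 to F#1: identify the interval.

Descending from A2 to F#1 is the same interval as ascending F#1 to A2.
F to A spans three letter names (F-G-A), plus an octave: a tenth.
F#1 to A2 is 15 semitones, a half step short of the major tenth (16), so this is minor.
(Equivalently, a compound minor third: a minor third plus an octave.)

minor tenth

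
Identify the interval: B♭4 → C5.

B to C spans two letter names (B-C): a second.
Counting semitones, Bb4→C5 is 2, which is the major second.

major 2nd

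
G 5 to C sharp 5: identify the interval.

diminished 5th

Descending from G5 to C#5 is the same interval as ascending C#5 to G5.
C to G spans five letter names (C-D-E-F-G): a fifth.
The perfect fifth is 7 semitones; here we have 6, one semitone narrower: diminished.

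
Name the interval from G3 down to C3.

Descending from G3 to C3 is the same interval as ascending C3 to G3.
C to G spans five letter names (C-D-E-F-G): a fifth.
C3 to G3 is 7 semitones, matching the perfect fifth exactly, so the quality is perfect.

P5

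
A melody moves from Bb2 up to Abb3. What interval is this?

diminished seventh

B to A spans seven letter names (B-C-D-E-F-G-A), so the interval is some kind of seventh.
A major seventh would be 11 semitones; Bb2 to Abb3 is 9, two semitones narrower, so the interval is diminished.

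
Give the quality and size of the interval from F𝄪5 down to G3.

augmented fourteenth

Descending from F##5 to G3 is the same interval as ascending G3 to F##5.
G to F spans seven letter names (G-A-B-C-D-E-F), plus an octave, so the interval is some kind of fourteenth.
The major fourteenth is 23 semitones; here we have 24, one semitone wider: augmented.
(Equivalently, a compound augmented seventh: an augmented seventh plus an octave.)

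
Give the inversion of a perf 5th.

Inverted interval numbers add to nine, so a fifth pairs with a fourth (5 + 4 = 9).
Quality inverts too: perfect stays perfect. That makes the inversion a perfect fourth.

P4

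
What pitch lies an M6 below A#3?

C#3

The sixth takes the letter from A down to C.
A major sixth spans 9 semitones, so from A#3 the target pitch is C#3.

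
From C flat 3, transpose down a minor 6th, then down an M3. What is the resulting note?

Cb3 down a minor sixth → Eb2 (8 semitones).
Eb2 down a major third → Cb2 (4 semitones).

C flat 2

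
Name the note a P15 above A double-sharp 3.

The letter stays A (same as the start), shifted two octaves up.
Moving 24 semitones up from A##3 (the size of a perfect fifteenth) reaches A##5.

A double-sharp 5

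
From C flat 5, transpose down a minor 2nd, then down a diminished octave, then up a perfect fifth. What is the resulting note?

F sharp 4

Cb5 down a minor second → Bb4 (1 semitone).
Down a diminished octave from Bb4: B3 (11 semitones down).
B3 up a perfect fifth → F#4 (7 semitones).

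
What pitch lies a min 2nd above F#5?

Two letter names up from F: G.
A minor second is 1 semitone; 1 semitone up from F#5 gives G5.

G5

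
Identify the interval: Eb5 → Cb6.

minor sixth

E to C spans six letter names (E-F-G-A-B-C), so the interval is some kind of sixth.
A major sixth would be 9 semitones, but Eb5 to Cb6 is 8 — one semitone narrower, making it a minor sixth.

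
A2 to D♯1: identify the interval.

diminished twelfth

Descending from A2 to D#1 is the same interval as ascending D#1 to A2.
D to A spans five letter names (D-E-F-G-A), plus an octave — that makes it a twelfth of some quality.
A perfect twelfth would be 19 semitones; D#1 to A2 is 18, one semitone narrower, so the interval is diminished.
(Equivalently, a compound diminished fifth: a diminished fifth plus an octave.)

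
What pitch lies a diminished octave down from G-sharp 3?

G-double-sharp 2

The letter stays G (same as the start), shifted an octave down.
Moving 11 semitones down from G#3 (the size of a diminished octave) reaches G##2.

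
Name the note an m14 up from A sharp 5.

Counting seven letter names plus an octave up from A lands on G.
Moving 22 semitones up from A#5 (the size of a minor fourteenth) reaches G#7.

G sharp 7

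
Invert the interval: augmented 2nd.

d7

The rule of nine gives the new number: 9 − 2 = 7, so a second becomes a seventh.
Quality inverts too: augmented becomes diminished. That makes the inversion a diminished seventh.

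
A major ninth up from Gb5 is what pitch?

Two letters up from G (plus an octave) reaches A.
A major ninth is 14 semitones; 14 semitones up from Gb5 gives Ab6.

Ab6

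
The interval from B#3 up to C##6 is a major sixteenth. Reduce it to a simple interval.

Subtracting seven from the interval number removes an octave: 16 − 14 = 2.
So a major sixteenth is 2 octaves plus a major second. The quality is unchanged.

major 2nd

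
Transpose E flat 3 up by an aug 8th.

The letter stays E (same as the start), shifted an octave up.
Moving 13 semitones up from Eb3 (the size of an augmented octave) reaches E4.

E 4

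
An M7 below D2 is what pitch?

The seventh takes the letter from D down to E.
Moving 11 semitones down from D2 (the size of a major seventh) reaches Eb1.

Eb1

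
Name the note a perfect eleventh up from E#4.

The eleventh's letter: E up four letter names plus an octave → A.
A perfect eleventh is 17 semitones; 17 semitones up from E#4 gives A#5.

A#5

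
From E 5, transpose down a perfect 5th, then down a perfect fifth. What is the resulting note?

E5 down a perfect fifth → A4 (7 semitones).
A4 down a perfect fifth → D4 (7 semitones).

D 4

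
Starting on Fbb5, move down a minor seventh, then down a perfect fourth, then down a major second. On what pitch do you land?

Down a minor seventh from Fbb5: Gbb4 (10 semitones down).
Gbb4 down a perfect fourth → Dbb4 (5 semitones).
A major second down from Dbb4 is Cbb4.

Cbb4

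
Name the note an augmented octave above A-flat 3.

An octave keeps the letter name A, an octave up from A.
An augmented octave is 13 semitones; 13 semitones up from Ab3 gives A4.

A 4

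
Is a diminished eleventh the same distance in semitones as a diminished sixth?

No

16 semitones (diminished eleventh) vs 7 semitones (diminished sixth): not equal.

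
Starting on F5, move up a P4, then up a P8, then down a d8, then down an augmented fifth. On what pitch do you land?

Eb5

Up a perfect fourth from F5: Bb5 (5 semitones up).
Bb5 up a perfect octave → Bb6 (12 semitones).
Bb6 down a diminished octave → B5 (11 semitones).
B5 down an augmented fifth → Eb5 (8 semitones).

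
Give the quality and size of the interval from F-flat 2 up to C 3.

augmented fifth

F to C spans five letter names (F-G-A-B-C): a fifth.
The perfect fifth is 7 semitones; here we have 8, one semitone wider: augmented.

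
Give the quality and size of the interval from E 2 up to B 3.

perfect twelfth

E to B spans five letter names (E-F-G-A-B), plus an octave: a twelfth.
E2 to B3 is 19 semitones, matching the perfect twelfth exactly, so the quality is perfect.
(Equivalently, a compound perfect fifth: a perfect fifth plus an octave.)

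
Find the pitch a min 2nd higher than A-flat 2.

B-double-flat 2

The second takes the letter from A up to B.
A minor second spans 1 semitone, so from Ab2 the target pitch is Bbb2.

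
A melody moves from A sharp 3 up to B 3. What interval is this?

A to B spans two letter names (A-B): a second.
At 1 semitone, A#3→B3 falls one short of a major second: minor.

minor second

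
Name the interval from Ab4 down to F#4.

Descending from Ab4 to F#4 is the same interval as ascending F#4 to Ab4.
F to A spans three letter names (F-G-A), so the interval is some kind of third.
The major third is 4 semitones; here we have 2, two semitones narrower: diminished.

d3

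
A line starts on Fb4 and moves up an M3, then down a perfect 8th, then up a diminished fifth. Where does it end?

Fb4 up a major third → Ab4 (4 semitones).
A perfect octave down from Ab4 is Ab3.
Up a diminished fifth from Ab3: Ebb4 (6 semitones up).

Ebb4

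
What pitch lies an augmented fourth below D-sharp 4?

The fourth takes the letter from D down to A.
An augmented fourth spans 6 semitones, so from D#4 the target pitch is A3.

A 3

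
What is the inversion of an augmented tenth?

First reduce the compound augmented tenth to its simple form, an augmented third.
Inverted interval numbers add to nine, so a third pairs with a sixth (3 + 6 = 9).
The quality also flips — augmented becomes diminished — giving a diminished sixth.

d6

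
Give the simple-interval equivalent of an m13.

Subtracting seven from the interval number removes an octave: 13 − 7 = 6.
So a minor thirteenth is an octave plus a minor sixth. The quality is unchanged.

minor 6th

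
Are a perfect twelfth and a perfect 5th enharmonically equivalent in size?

No

19 semitones (perfect twelfth) vs 7 semitones (perfect fifth): not equal.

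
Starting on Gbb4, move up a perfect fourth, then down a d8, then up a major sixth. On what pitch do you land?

Ab4

Up a perfect fourth from Gbb4: Cbb5 (5 semitones up).
A diminished octave down from Cbb5 is Cb4.
Cb4 up a major sixth → Ab4 (9 semitones).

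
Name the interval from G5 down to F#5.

minor second

Descending from G5 to F#5 is the same interval as ascending F#5 to G5.
F to G spans two letter names (F-G) — that makes it a second of some quality.
At 1 semitone, F#5→G5 falls one short of a major second: minor.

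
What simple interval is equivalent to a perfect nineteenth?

Take out 2 octaves (14 from the number): 19 − 14 = 5.
So a perfect nineteenth is 2 octaves plus a perfect fifth. The quality is unchanged.

P5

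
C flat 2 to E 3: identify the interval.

C to E spans three letter names (C-D-E), plus an octave: a tenth.
A major tenth would be 16 semitones; Cb2 to E3 is 17, one semitone wider, so the interval is augmented.
(Equivalently, a compound augmented third: an augmented third plus an octave.)

A10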